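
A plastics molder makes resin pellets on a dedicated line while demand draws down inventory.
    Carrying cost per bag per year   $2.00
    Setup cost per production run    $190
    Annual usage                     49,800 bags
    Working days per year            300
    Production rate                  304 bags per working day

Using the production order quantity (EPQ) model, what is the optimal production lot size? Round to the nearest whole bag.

4,566 bags

Daily demand d = 49,800/300 = 166.000; p = 304; 1 − d/p = 0.45395
EPQ = √(2DS / (H(1 − d/p)))
    = √(2 × 49,800 × 190 / (2 × 0.45395)) ≈ 4,565.50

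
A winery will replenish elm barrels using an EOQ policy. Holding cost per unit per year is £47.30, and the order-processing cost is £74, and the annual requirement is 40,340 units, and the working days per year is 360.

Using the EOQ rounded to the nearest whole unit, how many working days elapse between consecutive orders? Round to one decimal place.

3.2 days

EOQ = √(2DS/H) = √(2 × 40,340 × 74 / 47.3)
    = √(126,222.41) ≈ 355.28 → Q = 355 units
Days between orders = 360 / (D/Q) = 360 / 113.634 ≈ 3.168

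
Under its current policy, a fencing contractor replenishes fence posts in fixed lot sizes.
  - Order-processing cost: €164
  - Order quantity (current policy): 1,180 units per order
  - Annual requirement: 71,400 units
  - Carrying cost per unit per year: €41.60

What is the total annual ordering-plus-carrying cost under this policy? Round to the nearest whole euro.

Ordering: D/Q × S = 71,400/1,180 × €164 = €9,923.39
Holding:  Q/2 × H = 1,180/2 × €41.6 = €24,544.00
Total = €9,923.39 + €24,544.00 = €34,467.39

€34,467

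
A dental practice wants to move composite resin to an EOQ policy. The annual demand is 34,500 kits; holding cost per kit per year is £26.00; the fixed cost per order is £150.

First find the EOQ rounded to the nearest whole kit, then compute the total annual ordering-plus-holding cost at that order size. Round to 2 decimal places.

£16,404.27

Q* = √(2·D·S / H) = √(2·34,500·150 / 26) = √398,076.9 ≈ 630.93 → Q = 631 kits
Ordering: D/Q × S = 34,500/631 × £150 = £8,201.27
Holding:  Q/2 × H = 631/2 × £26 = £8,203.00
Total = £8,201.27 + £8,203.00 = £16,404.27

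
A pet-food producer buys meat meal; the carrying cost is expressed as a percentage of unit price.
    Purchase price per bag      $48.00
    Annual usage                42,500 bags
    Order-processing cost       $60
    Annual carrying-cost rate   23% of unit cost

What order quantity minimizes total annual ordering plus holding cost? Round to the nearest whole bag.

680 bags

H = i·C = 0.23 × $48 = $11.0400 per bag-year
Q* = √(2·D·S / H) = √(2·42,500·60 / 11.04) = √461,956.5 ≈ 679.67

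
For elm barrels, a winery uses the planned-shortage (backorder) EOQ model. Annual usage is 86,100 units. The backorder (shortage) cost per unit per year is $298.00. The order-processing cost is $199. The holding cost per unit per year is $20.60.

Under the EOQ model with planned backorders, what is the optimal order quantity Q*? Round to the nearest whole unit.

1,334 units

Q* = √(2DS/H) · √((H + b)/b)
   = √(2 × 86,100 × 199 / 20.6) · √((20.6 + 298) / 298)
   = 1,289.762 × 1.0340 ≈ 1,333.60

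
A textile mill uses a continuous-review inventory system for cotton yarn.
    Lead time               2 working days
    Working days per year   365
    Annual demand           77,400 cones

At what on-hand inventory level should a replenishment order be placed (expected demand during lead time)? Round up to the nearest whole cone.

425 cones

Daily demand d = 77,400 / 365 = 212.055 cones/day
Demand during lead time = 212.055 × 2 = 424.11
Reorder point = 424.11 → round up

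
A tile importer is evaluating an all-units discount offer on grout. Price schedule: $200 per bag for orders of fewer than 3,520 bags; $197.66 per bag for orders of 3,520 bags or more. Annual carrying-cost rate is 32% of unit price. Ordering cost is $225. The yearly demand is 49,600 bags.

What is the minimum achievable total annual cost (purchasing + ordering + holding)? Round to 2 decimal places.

H₁ = 32%×$200 = $64.0000;  H₂ = 32%×$197.66 = $63.2512
EOQ₁ = √(2×49,600×225/64.0000) = 590.55  (< 3,520, feasible at tier 1)
EOQ₂ = √(2×49,600×225/63.2512) = 594.04  (< 3,520 → use Q = 3,520 at tier-2 price)
TC(tier 1 (EOQ₁), Q≈590.6) = $9,957,795.24
TC(tier 2, Q≈3,520.0) = $9,918,428.57
Minimum at tier 2: $9,918,428.57

$9,918,428.57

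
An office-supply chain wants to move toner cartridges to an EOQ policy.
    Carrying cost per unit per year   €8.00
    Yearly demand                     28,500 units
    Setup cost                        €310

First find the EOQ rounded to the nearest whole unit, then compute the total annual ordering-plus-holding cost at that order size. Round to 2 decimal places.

EOQ = √(2DS/H) = √(2 × 28,500 × 310 / 8)
    = √(2,208,750.00) ≈ 1,486.19 → Q = 1,486 units
Ordering: D/Q × S = 28,500/1,486 × €310 = €5,945.49
Holding:  Q/2 × H = 1,486/2 × €8 = €5,944.00
Total = €5,945.49 + €5,944.00 = €11,889.49

€11,889.49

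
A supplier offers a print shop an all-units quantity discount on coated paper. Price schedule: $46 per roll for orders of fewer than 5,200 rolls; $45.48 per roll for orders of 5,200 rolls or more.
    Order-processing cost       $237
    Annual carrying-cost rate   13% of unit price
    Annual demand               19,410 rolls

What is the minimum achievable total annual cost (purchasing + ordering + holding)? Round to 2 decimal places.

$899,023.69

H₁ = 13%×$46 = $5.9800;  H₂ = 13%×$45.48 = $5.9124
EOQ₁ = √(2×19,410×237/5.9800) = 1,240.37  (< 5,200, feasible at tier 1)
EOQ₂ = √(2×19,410×237/5.9124) = 1,247.44  (< 5,200 → use Q = 5,200 at tier-2 price)
TC(tier 1 (EOQ₁), Q≈1,240.4) = $900,277.41
TC(tier 2, Q≈5,200.0) = $899,023.69
Minimum at tier 2: $899,023.69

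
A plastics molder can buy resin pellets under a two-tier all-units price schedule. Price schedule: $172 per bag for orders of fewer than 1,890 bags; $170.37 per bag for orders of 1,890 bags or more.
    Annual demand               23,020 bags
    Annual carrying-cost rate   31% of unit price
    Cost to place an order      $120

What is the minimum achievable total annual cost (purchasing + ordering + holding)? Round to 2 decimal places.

$3,973,288.88

H₁ = 31%×$172 = $53.3200;  H₂ = 31%×$170.37 = $52.8147
EOQ₁ = √(2×23,020×120/53.3200) = 321.89  (< 1,890, feasible at tier 1)
EOQ₂ = √(2×23,020×120/52.8147) = 323.43  (< 1,890 → use Q = 1,890 at tier-2 price)
TC(tier 1 (EOQ₁), Q≈321.9) = $3,976,603.40
TC(tier 2, Q≈1,890.0) = $3,973,288.88
Minimum at tier 2: $3,973,288.88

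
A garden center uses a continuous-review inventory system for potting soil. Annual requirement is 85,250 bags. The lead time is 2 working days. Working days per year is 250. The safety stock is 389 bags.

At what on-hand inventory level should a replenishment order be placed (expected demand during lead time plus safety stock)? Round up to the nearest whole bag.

1,071 bags

Daily demand d = 85,250 / 250 = 341.000 bags/day
Demand during lead time = 341.000 × 2 = 682.00
Reorder point = 682.00 + 389 = 1,071.00 → round up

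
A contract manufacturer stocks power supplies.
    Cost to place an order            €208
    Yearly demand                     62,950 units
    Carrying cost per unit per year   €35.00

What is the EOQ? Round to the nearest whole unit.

Optimal lot size Q* = (2 × 62,950 × €208 / €35)^½ ≈ 864.99

865 units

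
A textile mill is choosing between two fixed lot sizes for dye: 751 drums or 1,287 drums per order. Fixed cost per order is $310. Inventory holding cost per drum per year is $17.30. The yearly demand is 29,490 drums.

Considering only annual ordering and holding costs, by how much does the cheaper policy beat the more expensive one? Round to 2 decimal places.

For each Q, cost = (D/Q)·S + (Q/2)·H.
TC(751) = (29,490/751)×310 + (751/2)×17.3 = $18,669.12
TC(1,287) = (29,490/1,287)×310 + (1,287/2)×17.3 = $18,235.81
Lots of 1,287 are cheaper by $433.31.

$433.31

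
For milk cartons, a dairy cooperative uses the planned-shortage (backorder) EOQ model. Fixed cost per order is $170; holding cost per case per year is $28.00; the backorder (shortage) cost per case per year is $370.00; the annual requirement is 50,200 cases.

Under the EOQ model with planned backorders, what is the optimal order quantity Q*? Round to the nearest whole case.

Q* = √(2DS/H) · √((H + b)/b)
   = √(2 × 50,200 × 170 / 28) · √((28 + 370) / 370)
   = 780.751 × 1.0371 ≈ 809.75

810 cases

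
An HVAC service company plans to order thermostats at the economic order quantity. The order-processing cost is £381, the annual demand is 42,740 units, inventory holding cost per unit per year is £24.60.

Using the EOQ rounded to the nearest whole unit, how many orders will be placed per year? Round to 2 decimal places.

Optimal lot size Q* = (2 × 42,740 × £381 / £24.6)^½ ≈ 1,150.61 → Q = 1,151
Orders per year = D/Q = 42,740 / 1,151 = 37.133

37.13 orders per year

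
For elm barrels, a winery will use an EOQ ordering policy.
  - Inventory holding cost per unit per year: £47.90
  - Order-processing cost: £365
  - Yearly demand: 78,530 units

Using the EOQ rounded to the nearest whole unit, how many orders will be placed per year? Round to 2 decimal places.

2DS/H = 2·78,530·365/47.9 = 1,196,803.76
EOQ = √1,196,803.76 ≈ 1,093.99 → Q = 1,094
N = D/Q = 78,530/1,094 ≈ 71.782 orders/yr

71.78 orders per year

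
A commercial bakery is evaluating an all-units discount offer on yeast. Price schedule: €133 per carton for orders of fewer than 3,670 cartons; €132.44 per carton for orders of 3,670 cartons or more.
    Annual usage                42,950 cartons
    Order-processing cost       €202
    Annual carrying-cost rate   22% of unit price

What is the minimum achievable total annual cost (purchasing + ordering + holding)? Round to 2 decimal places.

H₁ = 22%×€133 = €29.2600;  H₂ = 22%×€132.44 = €29.1368
EOQ₁ = √(2×42,950×202/29.2600) = 770.08  (< 3,670, feasible at tier 1)
EOQ₂ = √(2×42,950×202/29.1368) = 771.71  (< 3,670 → use Q = 3,670 at tier-2 price)
TC(tier 1 (EOQ₁), Q≈770.1) = €5,734,882.50
TC(tier 2, Q≈3,670.0) = €5,744,128.03
Minimum at tier 1 (EOQ₁): €5,734,882.50

€5,734,882.50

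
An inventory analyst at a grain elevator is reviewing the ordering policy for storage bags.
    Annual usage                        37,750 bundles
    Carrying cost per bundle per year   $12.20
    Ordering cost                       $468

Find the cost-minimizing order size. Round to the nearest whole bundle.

1,702 bundles

Q* = √(2·D·S / H) = √(2·37,750·468 / 12.2) = √2,896,229.5 ≈ 1,701.83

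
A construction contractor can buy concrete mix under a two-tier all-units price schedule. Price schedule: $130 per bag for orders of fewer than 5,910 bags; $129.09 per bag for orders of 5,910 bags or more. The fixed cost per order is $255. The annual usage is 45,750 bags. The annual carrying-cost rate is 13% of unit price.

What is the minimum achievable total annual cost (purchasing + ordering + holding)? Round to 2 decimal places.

$5,957,431.41

H₁ = 13%×$130 = $16.9000;  H₂ = 13%×$129.09 = $16.7817
EOQ₁ = √(2×45,750×255/16.9000) = 1,175.00  (< 5,910, feasible at tier 1)
EOQ₂ = √(2×45,750×255/16.7817) = 1,179.13  (< 5,910 → use Q = 5,910 at tier-2 price)
TC(tier 1 (EOQ₁), Q≈1,175.0) = $5,967,357.47
TC(tier 2, Q≈5,910.0) = $5,957,431.41
Minimum at tier 2: $5,957,431.41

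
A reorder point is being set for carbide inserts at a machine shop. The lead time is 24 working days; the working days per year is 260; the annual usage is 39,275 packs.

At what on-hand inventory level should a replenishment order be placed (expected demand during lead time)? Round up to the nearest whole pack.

3,626 packs

Daily demand d = 39,275 / 260 = 151.058 packs/day
Demand during lead time = 151.058 × 24 = 3,625.38
Reorder point = 3,625.38 → round up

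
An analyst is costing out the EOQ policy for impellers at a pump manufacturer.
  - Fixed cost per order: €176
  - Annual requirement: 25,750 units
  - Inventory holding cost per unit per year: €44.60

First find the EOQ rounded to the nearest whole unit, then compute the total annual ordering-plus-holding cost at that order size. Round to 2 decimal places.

EOQ = √(2DS/H) = √(2 × 25,750 × 176 / 44.6)
    = √(203,228.70) ≈ 450.81 → Q = 451 units
Orders/yr = 25,750/451 = 57.095; ordering cost = 57.095 × €176 = €10,048.78
Average inventory = 451/2 = 225.5; holding cost = 225.5 × €44.6 = €10,057.30
Total = €10,048.78 + €10,057.30 = €20,106.08

€20,106.08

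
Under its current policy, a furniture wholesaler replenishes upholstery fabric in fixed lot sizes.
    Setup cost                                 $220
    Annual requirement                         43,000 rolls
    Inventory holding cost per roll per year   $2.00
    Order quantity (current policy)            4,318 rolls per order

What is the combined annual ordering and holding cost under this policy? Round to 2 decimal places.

$6,508.83

Orders/yr = 43,000/4,318 = 9.958; ordering cost = 9.958 × $220 = $2,190.83
Average inventory = 4,318/2 = 2159; holding cost = 2159 × $2 = $4,318.00
Total = $2,190.83 + $4,318.00 = $6,508.83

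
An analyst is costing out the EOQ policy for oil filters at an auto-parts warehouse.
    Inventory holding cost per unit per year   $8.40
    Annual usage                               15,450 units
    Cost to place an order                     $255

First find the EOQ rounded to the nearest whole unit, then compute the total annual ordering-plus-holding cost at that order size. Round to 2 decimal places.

Q* = √(2·D·S / H) = √(2·15,450·255 / 8.4) = √938,035.7 ≈ 968.52 → Q = 969 units
Ordering: D/Q × S = 15,450/969 × $255 = $4,065.79
Holding:  Q/2 × H = 969/2 × $8.4 = $4,069.80
Total = $4,065.79 + $4,069.80 = $8,135.59

$8,135.59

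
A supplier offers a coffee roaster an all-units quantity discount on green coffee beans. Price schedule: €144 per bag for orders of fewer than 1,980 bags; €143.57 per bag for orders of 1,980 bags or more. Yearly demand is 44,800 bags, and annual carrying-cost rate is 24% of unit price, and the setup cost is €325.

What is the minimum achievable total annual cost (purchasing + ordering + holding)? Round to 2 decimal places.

H₁ = 24%×€144 = €34.5600;  H₂ = 24%×€143.57 = €34.4568
EOQ₁ = √(2×44,800×325/34.5600) = 917.93  (< 1,980, feasible at tier 1)
EOQ₂ = √(2×44,800×325/34.4568) = 919.30  (< 1,980 → use Q = 1,980 at tier-2 price)
TC(tier 1 (EOQ₁), Q≈917.9) = €6,482,923.61
TC(tier 2, Q≈1,980.0) = €6,473,401.77
Minimum at tier 2: €6,473,401.77

€6,473,401.77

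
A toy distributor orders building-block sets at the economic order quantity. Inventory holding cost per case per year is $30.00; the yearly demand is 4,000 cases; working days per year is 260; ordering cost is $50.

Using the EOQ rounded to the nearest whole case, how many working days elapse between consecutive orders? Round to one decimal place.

EOQ = √(2DS/H) = √(2 × 4,000 × 50 / 30)
    = √(13,333.33) ≈ 115.47 → Q = 115 cases
Cycle time = (working days × Q)/D = (260 × 115) / 4,000 = 7.475 days

7.5 days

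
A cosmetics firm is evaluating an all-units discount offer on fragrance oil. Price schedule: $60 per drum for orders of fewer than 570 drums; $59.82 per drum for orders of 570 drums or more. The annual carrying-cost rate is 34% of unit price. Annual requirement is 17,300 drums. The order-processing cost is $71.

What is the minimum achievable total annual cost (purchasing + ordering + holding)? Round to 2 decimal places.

$1,042,837.47

H₁ = 34%×$60 = $20.4000;  H₂ = 34%×$59.82 = $20.3388
EOQ₁ = √(2×17,300×71/20.4000) = 347.02  (< 570, feasible at tier 1)
EOQ₂ = √(2×17,300×71/20.3388) = 347.54  (< 570 → use Q = 570 at tier-2 price)
TC(tier 1 (EOQ₁), Q≈347.0) = $1,045,079.17
TC(tier 2, Q≈570.0) = $1,042,837.47
Minimum at tier 2: $1,042,837.47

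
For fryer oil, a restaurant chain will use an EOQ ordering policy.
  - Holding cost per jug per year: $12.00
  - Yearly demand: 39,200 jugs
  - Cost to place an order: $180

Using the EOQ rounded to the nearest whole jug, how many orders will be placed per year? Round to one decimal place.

36.2 orders per year

EOQ = √(2DS/H) = √(2 × 39,200 × 180 / 12)
    = √(1,176,000.00) ≈ 1,084.44 → Q = 1,084
Orders per year = D/Q = 39,200 / 1,084 = 36.162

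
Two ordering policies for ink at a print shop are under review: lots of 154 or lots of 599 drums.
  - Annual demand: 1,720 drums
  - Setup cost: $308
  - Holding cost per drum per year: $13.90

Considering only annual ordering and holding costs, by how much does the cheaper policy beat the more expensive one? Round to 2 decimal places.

TC(Q) = (D/Q)S + (Q/2)H
TC(154) = (1,720/154)×308 + (154/2)×13.9 = $4,510.30
TC(599) = (1,720/599)×308 + (599/2)×13.9 = $5,047.46
Cheaper: Q = 154.  Difference = $537.16

$537.16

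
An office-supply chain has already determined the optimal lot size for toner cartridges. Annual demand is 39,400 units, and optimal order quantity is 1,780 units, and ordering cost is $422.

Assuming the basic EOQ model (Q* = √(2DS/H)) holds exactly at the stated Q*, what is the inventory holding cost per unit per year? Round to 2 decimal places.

EOQ relation: Q² = 2DS/H, so rearrange for the unknown.
H = 2DS / Q² = 2 × 39,400 × 422 / 1,780² = 10.4954

$10.50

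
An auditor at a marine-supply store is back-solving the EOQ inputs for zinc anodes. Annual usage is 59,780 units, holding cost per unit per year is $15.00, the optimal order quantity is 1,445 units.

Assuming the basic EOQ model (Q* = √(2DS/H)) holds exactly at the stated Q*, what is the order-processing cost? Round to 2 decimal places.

$261.96

Since Q* = (2DS/H)^½, squaring gives Q*²·H = 2DS.
S = Q²H / (2D) = 1,445² × 15 / (2 × 59,780) = 261.9637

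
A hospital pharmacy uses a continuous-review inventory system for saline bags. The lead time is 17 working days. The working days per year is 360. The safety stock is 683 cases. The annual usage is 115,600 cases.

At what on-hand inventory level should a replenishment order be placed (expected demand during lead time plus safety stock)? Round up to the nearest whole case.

Daily demand d = 115,600 / 360 = 321.111 cases/day
Demand during lead time = 321.111 × 17 = 5,458.89
Reorder point = 5,458.89 + 683 = 6,141.89 → round up

6,142 cases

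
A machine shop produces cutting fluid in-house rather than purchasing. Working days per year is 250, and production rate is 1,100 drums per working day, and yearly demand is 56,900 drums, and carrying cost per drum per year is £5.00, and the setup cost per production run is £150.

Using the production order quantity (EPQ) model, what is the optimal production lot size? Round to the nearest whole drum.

2,075 drums

d = 56,900/250 = 227.6000 drums/day;  effective holding cost H(1 − d/p) = 5·(1 − 227.6000/1100) = 3.96545
Q* = √(2DS / H_eff) = √(2·56,900·150 / 3.96545) ≈ 2,074.77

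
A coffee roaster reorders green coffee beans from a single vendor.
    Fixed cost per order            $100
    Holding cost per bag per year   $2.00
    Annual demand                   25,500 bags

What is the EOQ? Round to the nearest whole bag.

EOQ = √(2DS/H) = √(2 × 25,500 × 100 / 2)
    = √(2,550,000.00) ≈ 1,596.87

1,597 bags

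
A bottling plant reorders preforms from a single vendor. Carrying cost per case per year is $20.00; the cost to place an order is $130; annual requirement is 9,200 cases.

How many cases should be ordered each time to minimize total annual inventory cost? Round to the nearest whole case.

346 cases

EOQ = √(2DS/H) = √(2 × 9,200 × 130 / 20)
    = √(119,600.00) ≈ 345.83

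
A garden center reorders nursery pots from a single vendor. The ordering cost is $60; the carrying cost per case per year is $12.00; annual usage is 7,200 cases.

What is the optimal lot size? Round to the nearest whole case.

268 cases

EOQ = √(2DS/H) = √(2 × 7,200 × 60 / 12)
    = √(72,000.00) ≈ 268.33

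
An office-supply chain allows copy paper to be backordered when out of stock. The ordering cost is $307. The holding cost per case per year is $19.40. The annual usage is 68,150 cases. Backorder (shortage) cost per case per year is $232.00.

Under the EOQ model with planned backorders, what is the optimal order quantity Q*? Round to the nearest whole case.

Basic EOQ = √(2·68,150·307/19.4) = 1,468.643
Backorder adjustment √((H+b)/b) = √((19.4+232)/232) = 1.0410
Q* = 1,468.643 × 1.0410 ≈ 1,528.81

1,529 cases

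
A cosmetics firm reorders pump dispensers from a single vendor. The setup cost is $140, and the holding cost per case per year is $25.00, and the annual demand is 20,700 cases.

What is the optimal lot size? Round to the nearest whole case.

481 cases

2DS/H = 2·20,700·140/25 = 231,840.00
EOQ = √231,840.00 ≈ 481.50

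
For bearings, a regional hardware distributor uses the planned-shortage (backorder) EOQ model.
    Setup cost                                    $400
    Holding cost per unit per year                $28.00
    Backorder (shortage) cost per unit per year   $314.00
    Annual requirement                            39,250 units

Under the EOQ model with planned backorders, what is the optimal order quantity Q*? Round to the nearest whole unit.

Basic EOQ = √(2·39,250·400/28) = 1,058.975
Backorder adjustment √((H+b)/b) = √((28+314)/314) = 1.0436
Q* = 1,058.975 × 1.0436 ≈ 1,105.18

1,105 units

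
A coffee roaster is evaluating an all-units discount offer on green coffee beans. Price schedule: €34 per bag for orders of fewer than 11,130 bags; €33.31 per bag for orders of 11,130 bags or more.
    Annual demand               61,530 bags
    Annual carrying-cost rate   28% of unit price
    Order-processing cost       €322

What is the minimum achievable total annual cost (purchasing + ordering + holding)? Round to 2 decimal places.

€2,103,248.06

H₁ = 28%×€34 = €9.5200;  H₂ = 28%×€33.31 = €9.3268
EOQ₁ = √(2×61,530×322/9.5200) = 2,040.18  (< 11,130, feasible at tier 1)
EOQ₂ = √(2×61,530×322/9.3268) = 2,061.20  (< 11,130 → use Q = 11,130 at tier-2 price)
TC(tier 1 (EOQ₁), Q≈2,040.2) = €2,111,442.49
TC(tier 2, Q≈11,130.0) = €2,103,248.06
Minimum at tier 2: €2,103,248.06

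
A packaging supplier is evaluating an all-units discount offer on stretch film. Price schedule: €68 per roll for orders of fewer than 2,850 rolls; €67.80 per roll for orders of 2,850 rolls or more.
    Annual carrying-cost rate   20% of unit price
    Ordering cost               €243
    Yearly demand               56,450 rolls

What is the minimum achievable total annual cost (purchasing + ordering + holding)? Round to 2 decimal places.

€3,851,446.11

H₁ = 20%×€68 = €13.6000;  H₂ = 20%×€67.80 = €13.5600
EOQ₁ = √(2×56,450×243/13.6000) = 1,420.30  (< 2,850, feasible at tier 1)
EOQ₂ = √(2×56,450×243/13.5600) = 1,422.40  (< 2,850 → use Q = 2,850 at tier-2 price)
TC(tier 1 (EOQ₁), Q≈1,420.3) = €3,857,916.11
TC(tier 2, Q≈2,850.0) = €3,851,446.11
Minimum at tier 2: €3,851,446.11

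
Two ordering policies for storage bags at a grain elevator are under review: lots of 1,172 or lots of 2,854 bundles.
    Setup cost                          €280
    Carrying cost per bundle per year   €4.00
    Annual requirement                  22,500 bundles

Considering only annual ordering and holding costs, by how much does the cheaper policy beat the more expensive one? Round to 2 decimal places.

€196.00

For each Q, cost = (D/Q)·S + (Q/2)·H.
TC(1,172) = (22,500/1,172)×280 + (1,172/2)×4 = €7,719.43
TC(2,854) = (22,500/2,854)×280 + (2,854/2)×4 = €7,915.43
Lots of 1,172 are cheaper by €196.00.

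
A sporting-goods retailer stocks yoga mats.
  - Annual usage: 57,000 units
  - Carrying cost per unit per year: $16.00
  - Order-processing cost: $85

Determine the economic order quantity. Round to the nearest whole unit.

Q* = √(2·D·S / H) = √(2·57,000·85 / 16) = √605,625.0 ≈ 778.22

778 units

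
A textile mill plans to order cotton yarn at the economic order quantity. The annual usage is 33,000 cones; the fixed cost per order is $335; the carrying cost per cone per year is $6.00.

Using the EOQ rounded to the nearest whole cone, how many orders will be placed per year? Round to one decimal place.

17.2 orders per year

Q* = √(2·D·S / H) = √(2·33,000·335 / 6) = √3,685,000.0 ≈ 1,919.64 → Q = 1,920
N = D/Q = 33,000/1,920 ≈ 17.188 orders/yr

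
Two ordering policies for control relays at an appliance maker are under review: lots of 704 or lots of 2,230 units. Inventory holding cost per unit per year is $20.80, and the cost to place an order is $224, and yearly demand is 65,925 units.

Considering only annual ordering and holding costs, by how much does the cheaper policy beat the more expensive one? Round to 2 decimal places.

$1,516.33

TC(Q) = (D/Q)S + (Q/2)H
TC(704) = (65,925/704)×224 + (704/2)×20.8 = $28,297.74
TC(2,230) = (65,925/2,230)×224 + (2,230/2)×20.8 = $29,814.06
|ΔTC| = |$28,297.74 − $29,814.06| = $1,516.33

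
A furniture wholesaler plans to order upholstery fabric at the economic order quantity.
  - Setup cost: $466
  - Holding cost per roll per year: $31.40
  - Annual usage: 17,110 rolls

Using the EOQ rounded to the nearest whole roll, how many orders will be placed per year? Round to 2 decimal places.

EOQ = √(2DS/H) = √(2 × 17,110 × 466 / 31.4)
    = √(507,850.96) ≈ 712.64 → Q = 713
Orders per year = D/Q = 17,110 / 713 = 23.997

24.00 orders per year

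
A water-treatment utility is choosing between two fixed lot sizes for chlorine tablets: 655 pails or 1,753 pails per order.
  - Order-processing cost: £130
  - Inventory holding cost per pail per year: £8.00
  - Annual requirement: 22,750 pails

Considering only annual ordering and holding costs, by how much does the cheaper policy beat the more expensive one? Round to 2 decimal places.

£1,563.84

For each Q, cost = (D/Q)·S + (Q/2)·H.
TC(655) = (22,750/655)×130 + (655/2)×8 = £7,135.27
TC(1,753) = (22,750/1,753)×130 + (1,753/2)×8 = £8,699.11
|ΔTC| = |£7,135.27 − £8,699.11| = £1,563.84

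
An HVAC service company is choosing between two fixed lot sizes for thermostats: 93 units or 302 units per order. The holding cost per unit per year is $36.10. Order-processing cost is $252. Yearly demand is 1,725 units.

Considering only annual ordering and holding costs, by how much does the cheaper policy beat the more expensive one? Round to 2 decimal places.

$537.66

Annual cost at Q: ordering D·S/Q plus holding Q·H/2.
TC(93) = (1,725/93)×252 + (93/2)×36.1 = $6,352.84
TC(302) = (1,725/302)×252 + (302/2)×36.1 = $6,890.50
|ΔTC| = |$6,352.84 − $6,890.50| = $537.66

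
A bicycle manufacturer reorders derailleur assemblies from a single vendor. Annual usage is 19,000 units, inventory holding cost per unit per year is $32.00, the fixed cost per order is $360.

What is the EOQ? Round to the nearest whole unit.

654 units

2DS/H = 2·19,000·360/32 = 427,500.00
EOQ = √427,500.00 ≈ 653.83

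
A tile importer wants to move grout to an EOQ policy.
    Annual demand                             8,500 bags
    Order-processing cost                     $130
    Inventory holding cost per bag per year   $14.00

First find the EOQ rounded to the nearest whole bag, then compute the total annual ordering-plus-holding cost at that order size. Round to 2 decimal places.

$5,562.38

2DS/H = 2·8,500·130/14 = 157,857.14
EOQ = √157,857.14 ≈ 397.31 → Q = 397 bags
Annual ordering cost = (D/Q)·S = (8,500/397) × 130 = $2,783.38
Annual holding cost  = (Q/2)·H = (397/2) × 14 = $2,779.00
Total = $2,783.38 + $2,779.00 = $5,562.38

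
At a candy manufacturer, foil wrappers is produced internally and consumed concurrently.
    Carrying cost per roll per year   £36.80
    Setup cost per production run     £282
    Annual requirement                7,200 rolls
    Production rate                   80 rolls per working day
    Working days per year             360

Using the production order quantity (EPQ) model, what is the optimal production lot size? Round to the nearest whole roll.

Daily demand d = 7,200/360 = 20.000; p = 80; 1 − d/p = 0.75000
EPQ = √(2DS / (H(1 − d/p)))
    = √(2 × 7,200 × 282 / (36.8 × 0.75000)) ≈ 383.58

384 rolls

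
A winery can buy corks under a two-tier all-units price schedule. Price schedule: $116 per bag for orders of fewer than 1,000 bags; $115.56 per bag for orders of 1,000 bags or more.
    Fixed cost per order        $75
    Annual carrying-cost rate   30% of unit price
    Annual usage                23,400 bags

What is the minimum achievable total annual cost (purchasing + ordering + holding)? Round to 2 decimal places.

H₁ = 30%×$116 = $34.8000;  H₂ = 30%×$115.56 = $34.6680
EOQ₁ = √(2×23,400×75/34.8000) = 317.59  (< 1,000, feasible at tier 1)
EOQ₂ = √(2×23,400×75/34.6680) = 318.19  (< 1,000 → use Q = 1,000 at tier-2 price)
TC(tier 1 (EOQ₁), Q≈317.6) = $2,725,452.06
TC(tier 2, Q≈1,000.0) = $2,723,193.00
Minimum at tier 2: $2,723,193.00

$2,723,193.00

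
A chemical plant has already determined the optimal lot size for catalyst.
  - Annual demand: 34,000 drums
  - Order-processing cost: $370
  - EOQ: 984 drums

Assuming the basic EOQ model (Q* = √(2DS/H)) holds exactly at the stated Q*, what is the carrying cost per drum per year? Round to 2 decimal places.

$25.98

From Q* = √(2DS/H) ⇒ Q*² = 2DS/H.
H = 2DS / Q² = 2 × 34,000 × 370 / 984² = 25.9849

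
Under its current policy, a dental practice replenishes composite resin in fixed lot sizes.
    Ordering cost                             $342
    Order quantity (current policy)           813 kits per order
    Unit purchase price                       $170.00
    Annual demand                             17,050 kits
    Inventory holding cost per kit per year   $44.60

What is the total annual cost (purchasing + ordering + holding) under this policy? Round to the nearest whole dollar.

Orders/yr = 17,050/813 = 20.972; ordering cost = 20.972 × $342 = $7,172.32
Average inventory = 813/2 = 406.5; holding cost = 406.5 × $44.6 = $18,129.90
Purchase cost = D·C = 17,050 × 170 = $2,898,500.00
Total = $7,172.32 + $18,129.90 + $2,898,500.00 = $2,923,802.22

$2,923,802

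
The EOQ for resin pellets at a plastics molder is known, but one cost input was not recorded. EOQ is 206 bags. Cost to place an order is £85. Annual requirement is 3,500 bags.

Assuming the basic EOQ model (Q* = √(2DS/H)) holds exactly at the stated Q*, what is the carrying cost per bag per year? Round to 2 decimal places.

EOQ relation: Q² = 2DS/H, so rearrange for the unknown.
H = 2DS / Q² = 2 × 3,500 × 85 / 206² = 14.0211

£14.02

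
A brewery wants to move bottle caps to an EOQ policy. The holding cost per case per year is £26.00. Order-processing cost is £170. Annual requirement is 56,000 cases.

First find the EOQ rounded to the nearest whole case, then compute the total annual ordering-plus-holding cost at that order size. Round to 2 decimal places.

£22,249.50

EOQ = √(2DS/H) = √(2 × 56,000 × 170 / 26)
    = √(732,307.69) ≈ 855.75 → Q = 856 cases
Annual ordering cost = (D/Q)·S = (56,000/856) × 170 = £11,121.50
Annual holding cost  = (Q/2)·H = (856/2) × 26 = £11,128.00
Total = £11,121.50 + £11,128.00 = £22,249.50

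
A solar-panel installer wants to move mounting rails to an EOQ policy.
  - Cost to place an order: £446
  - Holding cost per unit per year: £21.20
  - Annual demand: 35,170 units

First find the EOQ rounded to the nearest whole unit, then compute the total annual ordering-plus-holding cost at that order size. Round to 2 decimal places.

£25,789.12

Q* = √(2·D·S / H) = √(2·35,170·446 / 21.2) = √1,479,794.3 ≈ 1,216.47 → Q = 1,216 units
Orders/yr = 35,170/1,216 = 28.923; ordering cost = 28.923 × £446 = £12,899.52
Average inventory = 1,216/2 = 608; holding cost = 608 × £21.2 = £12,889.60
Total = £12,899.52 + £12,889.60 = £25,789.12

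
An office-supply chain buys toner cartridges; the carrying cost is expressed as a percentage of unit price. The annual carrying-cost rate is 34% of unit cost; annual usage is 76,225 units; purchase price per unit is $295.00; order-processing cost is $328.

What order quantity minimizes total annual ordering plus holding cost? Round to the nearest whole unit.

H = i·C = 0.34 × $295 = $100.3000 per unit-year
Q* = √(2·D·S / H) = √(2·76,225·328 / 100.3) = √498,540.4 ≈ 706.07

706 units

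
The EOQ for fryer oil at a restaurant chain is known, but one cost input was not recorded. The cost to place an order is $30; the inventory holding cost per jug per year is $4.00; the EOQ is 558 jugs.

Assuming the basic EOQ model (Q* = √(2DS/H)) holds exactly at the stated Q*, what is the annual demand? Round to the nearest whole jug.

From Q* = √(2DS/H) ⇒ Q*² = 2DS/H.
D = Q²H / (2S) = 558² × 4 / (2 × 30) = 20,757.60

20,758 jugs per year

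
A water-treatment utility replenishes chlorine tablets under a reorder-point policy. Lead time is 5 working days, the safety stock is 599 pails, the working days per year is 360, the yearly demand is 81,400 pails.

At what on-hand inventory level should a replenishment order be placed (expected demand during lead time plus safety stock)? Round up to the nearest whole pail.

Daily demand d = 81,400 / 360 = 226.111 pails/day
Demand during lead time = 226.111 × 5 = 1,130.56
Reorder point = 1,130.56 + 599 = 1,729.56 → round up

1,730 pails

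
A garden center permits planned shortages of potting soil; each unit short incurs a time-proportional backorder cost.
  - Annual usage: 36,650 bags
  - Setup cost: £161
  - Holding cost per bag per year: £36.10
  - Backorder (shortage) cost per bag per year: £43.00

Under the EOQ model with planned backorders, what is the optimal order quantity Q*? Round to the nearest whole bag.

Basic EOQ = √(2·36,650·161/36.1) = 571.757
Backorder adjustment √((H+b)/b) = √((36.1+43)/43) = 1.3563
Q* = 571.757 × 1.3563 ≈ 775.47

775 bags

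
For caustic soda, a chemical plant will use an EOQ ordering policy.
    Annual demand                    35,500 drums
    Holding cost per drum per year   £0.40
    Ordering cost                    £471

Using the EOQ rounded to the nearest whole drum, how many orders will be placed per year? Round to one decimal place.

EOQ = √(2DS/H) = √(2 × 35,500 × 471 / 0.4)
    = √(83,602,500.00) ≈ 9,143.44 → Q = 9,143
N = D/Q = 35,500/9,143 ≈ 3.883 orders/yr

3.9 orders per year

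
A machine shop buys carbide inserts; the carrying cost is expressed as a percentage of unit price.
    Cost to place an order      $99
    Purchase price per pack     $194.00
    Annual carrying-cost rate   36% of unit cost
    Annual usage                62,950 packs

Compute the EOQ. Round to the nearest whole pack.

422 packs

Holding cost per pack per year: H = 36% × $194 = $69.8400
2DS/H = 2·62,950·99/69.84 = 178,466.49
EOQ = √178,466.49 ≈ 422.45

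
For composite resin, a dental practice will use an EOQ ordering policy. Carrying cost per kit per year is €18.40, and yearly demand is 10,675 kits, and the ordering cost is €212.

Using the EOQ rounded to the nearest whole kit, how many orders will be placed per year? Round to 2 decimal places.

21.52 orders per year

2DS/H = 2·10,675·212/18.4 = 245,989.13
EOQ = √245,989.13 ≈ 495.97 → Q = 496
Orders per year = D/Q = 10,675 / 496 = 21.522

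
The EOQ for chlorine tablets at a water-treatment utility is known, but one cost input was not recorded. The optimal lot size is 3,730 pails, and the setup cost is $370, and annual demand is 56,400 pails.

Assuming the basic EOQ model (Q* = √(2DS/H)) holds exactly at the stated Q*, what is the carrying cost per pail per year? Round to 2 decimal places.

Since Q* = (2DS/H)^½, squaring gives Q*²·H = 2DS.
H = 2DS / Q² = 2 × 56,400 × 370 / 3,730² = 2.9998

$3.00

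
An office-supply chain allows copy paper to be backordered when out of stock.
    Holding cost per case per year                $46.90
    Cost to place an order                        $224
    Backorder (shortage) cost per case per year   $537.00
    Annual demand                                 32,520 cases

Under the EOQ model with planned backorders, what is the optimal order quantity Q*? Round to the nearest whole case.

581 cases

Q* = √(2DS/H) · √((H + b)/b)
   = √(2 × 32,520 × 224 / 46.9) · √((46.9 + 537) / 537)
   = 557.350 × 1.0428 ≈ 581.18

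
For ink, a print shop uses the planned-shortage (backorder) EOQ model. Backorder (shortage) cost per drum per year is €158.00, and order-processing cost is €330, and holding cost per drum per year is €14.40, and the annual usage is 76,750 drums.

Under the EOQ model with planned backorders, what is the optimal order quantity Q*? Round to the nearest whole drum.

Basic EOQ = √(2·76,750·330/14.4) = 1,875.555
Backorder adjustment √((H+b)/b) = √((14.4+158)/158) = 1.0446
Q* = 1,875.555 × 1.0446 ≈ 1,959.16

1,959 drums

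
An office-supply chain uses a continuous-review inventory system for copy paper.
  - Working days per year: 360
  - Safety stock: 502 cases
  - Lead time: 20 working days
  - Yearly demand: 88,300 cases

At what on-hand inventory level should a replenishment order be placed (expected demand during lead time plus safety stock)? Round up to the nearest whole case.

5,408 cases

Daily demand d = 88,300 / 360 = 245.278 cases/day
Demand during lead time = 245.278 × 20 = 4,905.56
Reorder point = 4,905.56 + 502 = 5,407.56 → round up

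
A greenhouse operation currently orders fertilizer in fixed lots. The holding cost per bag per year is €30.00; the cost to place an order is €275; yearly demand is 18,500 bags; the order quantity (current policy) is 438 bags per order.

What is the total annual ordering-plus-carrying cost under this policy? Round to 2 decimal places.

Ordering: D/Q × S = 18,500/438 × €275 = €11,615.30
Holding:  Q/2 × H = 438/2 × €30 = €6,570.00
Total = €11,615.30 + €6,570.00 = €18,185.30

€18,185.30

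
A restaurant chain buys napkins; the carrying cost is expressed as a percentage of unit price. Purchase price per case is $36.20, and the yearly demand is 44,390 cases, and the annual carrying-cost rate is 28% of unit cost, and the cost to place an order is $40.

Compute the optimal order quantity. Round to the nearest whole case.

H = i·C = 0.28 × $36.2 = $10.1360 per case-year
Optimal lot size Q* = (2 × 44,390 × $40 / $10.136)^½ ≈ 591.91

592 cases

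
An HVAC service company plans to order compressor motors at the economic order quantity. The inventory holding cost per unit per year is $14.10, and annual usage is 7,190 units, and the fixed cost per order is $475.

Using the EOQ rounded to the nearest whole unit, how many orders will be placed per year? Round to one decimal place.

10.3 orders per year

2DS/H = 2·7,190·475/14.1 = 484,432.62
EOQ = √484,432.62 ≈ 696.01 → Q = 696
N = D/Q = 7,190/696 ≈ 10.330 orders/yr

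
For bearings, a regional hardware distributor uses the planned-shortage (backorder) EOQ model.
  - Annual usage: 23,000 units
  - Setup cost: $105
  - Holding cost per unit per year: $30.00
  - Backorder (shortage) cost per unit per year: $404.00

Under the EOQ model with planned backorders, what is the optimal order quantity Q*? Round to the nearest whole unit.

Basic EOQ = √(2·23,000·105/30) = 401.248
Backorder adjustment √((H+b)/b) = √((30+404)/404) = 1.0365
Q* = 401.248 × 1.0365 ≈ 415.88

416 units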